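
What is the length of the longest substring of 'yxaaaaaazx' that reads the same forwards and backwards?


Scanning 'yxaaaaaazx' for palindromic substrings.
Substring at positions 2-7: 'aaaaaa'.
Check: reverse('aaaaaa') = 'aaaaaa' -> palindrome confirmed.
Neighbouring characters ('x' / 'z') break symmetry, so it cannot extend further.
No longer palindromic substring exists; longest length = 6

6


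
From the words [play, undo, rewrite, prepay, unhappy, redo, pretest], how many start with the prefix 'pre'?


Checking each word for prefix 'pre':
  'play' -> no (count: 0)
  'undo' -> no (count: 0)
  'rewrite' -> no (count: 0)
  'prepay' -> YES, starts with 'pre' (count: 1)
  'unhappy' -> no (count: 1)
  'redo' -> no (count: 1)
  'pretest' -> YES, starts with 'pre' (count: 2)
Total with prefix 'pre': 2

2


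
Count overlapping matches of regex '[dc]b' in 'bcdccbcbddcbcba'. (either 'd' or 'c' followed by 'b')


Pattern: [dc]b means either 'd' or 'c' followed by 'b'.
Scanning 'bcdccbcbddcbcba' position-by-position:
  Pos 0: window 'bc' -> no
  Pos 1: window 'cd' -> no
  Pos 2: window 'dc' -> no
  Pos 3: window 'cc' -> no
  Pos 4: window 'cb' -> MATCH
  Pos 5: window 'bc' -> no
  Pos 6: window 'cb' -> MATCH
  Pos 7: window 'bd' -> no
  Pos 8: window 'dd' -> no
  Pos 9: window 'dc' -> no
  Pos 10: window 'cb' -> MATCH
  Pos 11: window 'bc' -> no
  Pos 12: window 'cb' -> MATCH
  Pos 13: window 'ba' -> no
  Pos 14: window 'a' -> no
Total matches: 4

4


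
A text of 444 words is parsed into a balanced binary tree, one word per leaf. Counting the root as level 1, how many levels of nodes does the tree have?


In a balanced binary tree with n leaves the deepest leaf is ceil(log2(n)) edges below the root,
so counting node levels inclusive of root and leaves gives ceil(log2(n)) + 1 levels.
log2(444) = 8.7944
ceil(8.7944) = 9
levels = 9 + 1 = 10

10


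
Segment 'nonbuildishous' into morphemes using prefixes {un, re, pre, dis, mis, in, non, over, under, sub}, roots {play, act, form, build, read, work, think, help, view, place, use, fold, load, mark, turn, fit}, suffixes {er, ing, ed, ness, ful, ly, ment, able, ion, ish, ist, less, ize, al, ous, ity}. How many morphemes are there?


Segmenting 'nonbuildishous' against the inventory:
  'non' -> prefix (morpheme 1)
  'build' -> root (morpheme 2)
  'ish' -> suffix (morpheme 3)
  'ous' -> suffix (morpheme 4)
Total morphemes: 4

4


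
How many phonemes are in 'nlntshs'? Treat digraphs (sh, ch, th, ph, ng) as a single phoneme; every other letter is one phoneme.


Parsing 'nlntshs' greedily, digraphs first:
  'n' -> consonant phoneme (phonemes so far: 1)
  'l' -> consonant phoneme (phonemes so far: 2)
  'n' -> consonant phoneme (phonemes so far: 3)
  't' -> consonant phoneme (phonemes so far: 4)
  'sh' -> digraph (1 consonant phoneme) (phonemes so far: 5)
  's' -> consonant phoneme (phonemes so far: 6)
Total phonemes: 6

6


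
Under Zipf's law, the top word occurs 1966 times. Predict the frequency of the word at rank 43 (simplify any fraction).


Zipf's law: freq(rank) = f1 / rank
f1 = 1966, rank = 43
freq = 1966 / 43
GCD(1966, 43) = 1
Simplified: 1966/43

1966/43


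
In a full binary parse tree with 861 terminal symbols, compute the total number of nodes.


Leaf nodes (terminals): 861
Internal nodes = n - 1 = 861 - 1 = 860
Total = leaves + internal = 861 + 860 = 1721

1721


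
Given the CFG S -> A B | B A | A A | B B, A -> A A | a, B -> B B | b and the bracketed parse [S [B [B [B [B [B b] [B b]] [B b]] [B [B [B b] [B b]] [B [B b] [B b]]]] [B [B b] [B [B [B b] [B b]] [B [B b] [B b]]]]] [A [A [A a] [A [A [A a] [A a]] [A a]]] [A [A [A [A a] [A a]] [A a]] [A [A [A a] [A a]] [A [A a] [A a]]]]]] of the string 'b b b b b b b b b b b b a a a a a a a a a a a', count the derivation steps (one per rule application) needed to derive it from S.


Every bracketed nonterminal node [X ...] in the tree is produced by exactly one rule application.
Reading the tree off as a leftmost derivation:
  Step 1: S  =>  B A   (applied S -> B A)
  Step 2: B A  =>  B B A   (applied B -> B B)
  Step 3: B B A  =>  B B B A   (applied B -> B B)
  Step 4: B B B A  =>  B B B B A   (applied B -> B B)
  Step 5: B B B B A  =>  B B B B B A   (applied B -> B B)
  Step 6: B B B B B A  =>  b B B B B A   (applied B -> b)
  Step 7: b B B B B A  =>  b b B B B A   (applied B -> b)
  Step 8: b b B B B A  =>  b b b B B A   (applied B -> b)
  Step 9: b b b B B A  =>  b b b B B B A   (applied B -> B B)
  Step 10: b b b B B B A  =>  b b b B B B B A   (applied B -> B B)
  Step 11: b b b B B B B A  =>  b b b b B B B A   (applied B -> b)
  Step 12: b b b b B B B A  =>  b b b b b B B A   (applied B -> b)
  Step 13: b b b b b B B A  =>  b b b b b B B B A   (applied B -> B B)
  Step 14: b b b b b B B B A  =>  b b b b b b B B A   (applied B -> b)
  Step 15: b b b b b b B B A  =>  b b b b b b b B A   (applied B -> b)
  Step 16: b b b b b b b B A  =>  b b b b b b b B B A   (applied B -> B B)
  Step 17: b b b b b b b B B A  =>  b b b b b b b b B A   (applied B -> b)
  Step 18: b b b b b b b b B A  =>  b b b b b b b b B B A   (applied B -> B B)
  Step 19: b b b b b b b b B B A  =>  b b b b b b b b B B B A   (applied B -> B B)
  Step 20: b b b b b b b b B B B A  =>  b b b b b b b b b B B A   (applied B -> b)
  Step 21: b b b b b b b b b B B A  =>  b b b b b b b b b b B A   (applied B -> b)
  Step 22: b b b b b b b b b b B A  =>  b b b b b b b b b b B B A   (applied B -> B B)
  Step 23: b b b b b b b b b b B B A  =>  b b b b b b b b b b b B A   (applied B -> b)
  Step 24: b b b b b b b b b b b B A  =>  b b b b b b b b b b b b A   (applied B -> b)
  Step 25: b b b b b b b b b b b b A  =>  b b b b b b b b b b b b A A   (applied A -> A A)
  Step 26: b b b b b b b b b b b b A A  =>  b b b b b b b b b b b b A A A   (applied A -> A A)
  Step 27: b b b b b b b b b b b b A A A  =>  b b b b b b b b b b b b a A A   (applied A -> a)
  Step 28: b b b b b b b b b b b b a A A  =>  b b b b b b b b b b b b a A A A   (applied A -> A A)
  Step 29: b b b b b b b b b b b b a A A A  =>  b b b b b b b b b b b b a A A A A   (applied A -> A A)
  Step 30: b b b b b b b b b b b b a A A A A  =>  b b b b b b b b b b b b a a A A A   (applied A -> a)
  Step 31: b b b b b b b b b b b b a a A A A  =>  b b b b b b b b b b b b a a a A A   (applied A -> a)
  Step 32: b b b b b b b b b b b b a a a A A  =>  b b b b b b b b b b b b a a a a A   (applied A -> a)
  Step 33: b b b b b b b b b b b b a a a a A  =>  b b b b b b b b b b b b a a a a A A   (applied A -> A A)
  Step 34: b b b b b b b b b b b b a a a a A A  =>  b b b b b b b b b b b b a a a a A A A   (applied A -> A A)
  Step 35: b b b b b b b b b b b b a a a a A A A  =>  b b b b b b b b b b b b a a a a A A A A   (applied A -> A A)
  Step 36: b b b b b b b b b b b b a a a a A A A A  =>  b b b b b b b b b b b b a a a a a A A A   (applied A -> a)
  Step 37: b b b b b b b b b b b b a a a a a A A A  =>  b b b b b b b b b b b b a a a a a a A A   (applied A -> a)
  Step 38: b b b b b b b b b b b b a a a a a a A A  =>  b b b b b b b b b b b b a a a a a a a A   (applied A -> a)
  Step 39: b b b b b b b b b b b b a a a a a a a A  =>  b b b b b b b b b b b b a a a a a a a A A   (applied A -> A A)
  Step 40: b b b b b b b b b b b b a a a a a a a A A  =>  b b b b b b b b b b b b a a a a a a a A A A   (applied A -> A A)
  Step 41: b b b b b b b b b b b b a a a a a a a A A A  =>  b b b b b b b b b b b b a a a a a a a a A A   (applied A -> a)
  Step 42: b b b b b b b b b b b b a a a a a a a a A A  =>  b b b b b b b b b b b b a a a a a a a a a A   (applied A -> a)
  Step 43: b b b b b b b b b b b b a a a a a a a a a A  =>  b b b b b b b b b b b b a a a a a a a a a A A   (applied A -> A A)
  Step 44: b b b b b b b b b b b b a a a a a a a a a A A  =>  b b b b b b b b b b b b a a a a a a a a a a A   (applied A -> a)
  Step 45: b b b b b b b b b b b b a a a a a a a a a a A  =>  b b b b b b b b b b b b a a a a a a a a a a a   (applied A -> a)
Final yield: b b b b b b b b b b b b a a a a a a a a a a a
Total rewrite steps: 45

45


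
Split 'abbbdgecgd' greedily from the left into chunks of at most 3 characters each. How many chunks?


'abbbdgecgd' has 10 characters.
Chunking with max size 3:
  Chunk 1: 'abb' (positions 0-2)
  Chunk 2: 'bdg' (positions 3-5)
  Chunk 3: 'ecg' (positions 6-8)
  Chunk 4: 'd' (positions 9-9)
Total chunks: ceil(10 / 3) = 4

4


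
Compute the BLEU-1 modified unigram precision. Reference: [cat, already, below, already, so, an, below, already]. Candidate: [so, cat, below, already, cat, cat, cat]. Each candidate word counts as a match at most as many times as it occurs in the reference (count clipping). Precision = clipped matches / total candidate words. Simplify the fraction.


Reference word counts: {'already': 3, 'an': 1, 'below': 2, 'cat': 1, 'so': 1}
Checking each candidate word (with clipping):
  'so' -> in reference (ref count 1, used 1/1) -> match (matches: 1)
  'cat' -> in reference (ref count 1, used 1/1) -> match (matches: 2)
  'below' -> in reference (ref count 2, used 1/2) -> match (matches: 3)
  'already' -> in reference (ref count 3, used 1/3) -> match (matches: 4)
  'cat' -> ref count 1 already used up (1/1) -> clipped, no match (matches: 4)
  'cat' -> ref count 1 already used up (1/1) -> clipped, no match (matches: 4)
  'cat' -> ref count 1 already used up (1/1) -> clipped, no match (matches: 4)
Clipped matches: 4, Candidate length: 7
Precision = 4/7

4/7


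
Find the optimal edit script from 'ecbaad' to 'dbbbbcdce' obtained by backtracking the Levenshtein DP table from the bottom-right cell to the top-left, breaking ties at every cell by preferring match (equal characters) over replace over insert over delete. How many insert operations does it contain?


Edit distance = 7. Backtracking from cell (6, 9) with preference match > replace > insert > delete,
then listing the resulting alignment 'ecbaad' -> 'dbbbbcdce' left to right:
  Step 1: insert 'd' [insertion #1]
  Step 2: replace e->b
  Step 3: replace c->b
  Step 4: keep 'b'
  Step 5: replace a->b
  Step 6: replace a->c
  Step 7: keep 'd'
  Step 8: insert 'c' [insertion #2]
  Step 9: insert 'e' [insertion #3]
Total insertions: 3

3


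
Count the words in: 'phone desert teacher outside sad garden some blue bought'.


Counting words by splitting on spaces:
  Word 1: 'phone'
  Word 2: 'desert'
  Word 3: 'teacher'
  Word 4: 'outside'
  Word 5: 'sad'
  Word 6: 'garden'
  Word 7: 'some'
  Word 8: 'blue'
  Word 9: 'bought'
Total words: 9

9


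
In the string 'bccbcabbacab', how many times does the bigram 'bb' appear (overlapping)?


Scanning 'bccbcabbacab' for bigram 'bb':
  Position 0: 'bc' -> no
  Position 1: 'cc' -> no
  Position 2: 'cb' -> no
  Position 3: 'bc' -> no
  Position 4: 'ca' -> no
  Position 5: 'ab' -> no
  Position 6: 'bb' -> MATCH
  Position 7: 'ba' -> no
  Position 8: 'ac' -> no
  Position 9: 'ca' -> no
  Position 10: 'ab' -> no
Total matches: 1

1


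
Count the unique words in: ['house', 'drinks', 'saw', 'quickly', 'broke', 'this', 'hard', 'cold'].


Listing all tokens and tracking unique types:
  Token 1: 'house' -> NEW (unique so far: 1)
  Token 2: 'drinks' -> NEW (unique so far: 2)
  Token 3: 'saw' -> NEW (unique so far: 3)
  Token 4: 'quickly' -> NEW (unique so far: 4)
  Token 5: 'broke' -> NEW (unique so far: 5)
  Token 6: 'this' -> NEW (unique so far: 6)
  Token 7: 'hard' -> NEW (unique so far: 7)
  Token 8: 'cold' -> NEW (unique so far: 8)
Unique types: ('broke', 'cold', 'drinks', 'hard', 'house', 'quickly', 'saw', 'this')
Vocabulary size: 8

8


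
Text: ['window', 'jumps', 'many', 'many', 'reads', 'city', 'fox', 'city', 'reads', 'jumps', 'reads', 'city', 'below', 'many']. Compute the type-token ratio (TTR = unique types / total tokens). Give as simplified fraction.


Tokens: 14
Unique types: ('below', 'city', 'fox', 'jumps', 'many', 'reads', 'window') = 7
TTR = 7/14
Simplify: divide both by 7 -> 1/2
TTR = 1/2

1/2


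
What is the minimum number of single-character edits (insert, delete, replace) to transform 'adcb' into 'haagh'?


Building DP table for s1='adcb' (len 4) and s2='haagh' (len 5):
       h  a  a  g  h
    0  1  2  3  4  5
  a 1  1  1  2  3  4
  d 2  2  2  2  3  4
  c 3  3  3  3  3  4
  b 4  4  4  4  4  4
Edit distance = dp[4][5] = 4

4


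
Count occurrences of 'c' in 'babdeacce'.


Scanning 'babdeacce' for 'c':
  Position 6: 'c' -> MATCH (count: 1)
  Position 7: 'c' -> MATCH (count: 2)
Total occurrences of 'c': 2

2


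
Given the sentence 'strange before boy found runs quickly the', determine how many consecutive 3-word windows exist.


Word trigrams from [7] words:
  Trigram 1: (strange before boy)
  Trigram 2: (before boy found)
  Trigram 3: (boy found runs)
  Trigram 4: (found runs quickly)
  Trigram 5: (runs quickly the)
Total word trigrams: 7 - 2 = 5

5


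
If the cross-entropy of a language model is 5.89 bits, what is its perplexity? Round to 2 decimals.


Perplexity formula: PP = 2^H
H = 5.89
PP = 2^5.89
Decompose: 2^5.89 = 2^5 * 2^0.89
2^5 = 32, 2^0.89 ~ 1.8531761
PP ~ 32 * 1.8531761 = 59.3016352
Rounded to 2 decimals: 59.30

59.30


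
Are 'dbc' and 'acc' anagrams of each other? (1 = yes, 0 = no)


Sort characters of 'dbc': 'bcd'
Sort characters of 'acc': 'acc'
Sorted forms differ -> they are NOT anagrams
Result: 0

0


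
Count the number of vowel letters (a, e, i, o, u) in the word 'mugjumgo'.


Scanning each character of 'mugjumgo':
  Position 1: 'm' -> consonant (running count: 0)
  Position 2: 'u' -> vowel (running count: 1)
  Position 3: 'g' -> consonant (running count: 1)
  Position 4: 'j' -> consonant (running count: 1)
  Position 5: 'u' -> vowel (running count: 2)
  Position 6: 'm' -> consonant (running count: 2)
  Position 7: 'g' -> consonant (running count: 2)
  Position 8: 'o' -> vowel (running count: 3)
Total vowels: 3

3


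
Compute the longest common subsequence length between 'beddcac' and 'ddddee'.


DP table for LCS of 'beddcac' and 'ddddee':
       d  d  d  d  e  e
    0  0  0  0  0  0  0
  b 0  0  0  0  0  0  0
  e 0  0  0  0  0  1  1
  d 0  1  1  1  1  1  1
  d 0  1  2  2  2  2  2
  c 0  1  2  2  2  2  2
  a 0  1  2  2  2  2  2
  c 0  1  2  2  2  2  2
LCS: 'dd'
LCS length = 2

2


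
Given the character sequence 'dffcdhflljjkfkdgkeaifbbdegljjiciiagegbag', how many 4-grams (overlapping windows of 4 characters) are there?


String 'dffcdhflljjkfkdgkeaifbbdegljjiciiagegbag' has length L = 40.
Number of overlapping n-grams = L - n + 1
Substituting: 40 - 4 + 1 = 37

37


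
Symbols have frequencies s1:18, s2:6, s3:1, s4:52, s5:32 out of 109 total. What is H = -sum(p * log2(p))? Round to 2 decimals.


Computing entropy H = -sum(p_i * log2(p_i)):
  s1: p = 18/109 = 0.1651, -p*log2(p) = 0.4291
  s2: p = 6/109 = 0.0550, -p*log2(p) = 0.2303
  s3: p = 1/109 = 0.0092, -p*log2(p) = 0.0621
  s4: p = 52/109 = 0.4771, -p*log2(p) = 0.5094
  s5: p = 32/109 = 0.2936, -p*log2(p) = 0.5191
H = sum of terms = 1.7500
Rounded to 2 decimals: 1.75

1.75


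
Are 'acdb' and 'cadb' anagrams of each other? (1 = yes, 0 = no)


Sort characters of 'acdb': 'abcd'
Sort characters of 'cadb': 'abcd'
Sorted forms match -> they ARE anagrams
Result: 1

1


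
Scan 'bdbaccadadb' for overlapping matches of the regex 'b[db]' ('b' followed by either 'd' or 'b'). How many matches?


Pattern: b[db] means 'b' followed by either 'd' or 'b'.
Scanning 'bdbaccadadb' position-by-position:
  Pos 0: window 'bd' -> MATCH
  Pos 1: window 'db' -> no
  Pos 2: window 'ba' -> no
  Pos 3: window 'ac' -> no
  Pos 4: window 'cc' -> no
  Pos 5: window 'ca' -> no
  Pos 6: window 'ad' -> no
  Pos 7: window 'da' -> no
  Pos 8: window 'ad' -> no
  Pos 9: window 'db' -> no
  Pos 10: window 'b' -> no
Total matches: 1

1


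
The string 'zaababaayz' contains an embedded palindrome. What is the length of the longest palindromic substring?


Scanning 'zaababaayz' for palindromic substrings.
Substring at positions 1-7: 'aababaa'.
Check: reverse('aababaa') = 'aababaa' -> palindrome confirmed.
Neighbouring characters ('z' / 'y') break symmetry, so it cannot extend further.
No longer palindromic substring exists; longest length = 7

7


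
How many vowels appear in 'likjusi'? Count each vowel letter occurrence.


Scanning each character of 'likjusi':
  Position 1: 'l' -> consonant (running count: 0)
  Position 2: 'i' -> vowel (running count: 1)
  Position 3: 'k' -> consonant (running count: 1)
  Position 4: 'j' -> consonant (running count: 1)
  Position 5: 'u' -> vowel (running count: 2)
  Position 6: 's' -> consonant (running count: 2)
  Position 7: 'i' -> vowel (running count: 3)
Total vowels: 3

3


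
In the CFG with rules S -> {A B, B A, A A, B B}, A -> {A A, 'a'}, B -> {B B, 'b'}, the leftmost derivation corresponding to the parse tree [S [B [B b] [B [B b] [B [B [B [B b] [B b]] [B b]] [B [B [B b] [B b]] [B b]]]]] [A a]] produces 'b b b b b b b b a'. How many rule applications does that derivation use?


Every bracketed nonterminal node [X ...] in the tree is produced by exactly one rule application.
Reading the tree off as a leftmost derivation:
  Step 1: S  =>  B A   (applied S -> B A)
  Step 2: B A  =>  B B A   (applied B -> B B)
  Step 3: B B A  =>  b B A   (applied B -> b)
  Step 4: b B A  =>  b B B A   (applied B -> B B)
  Step 5: b B B A  =>  b b B A   (applied B -> b)
  Step 6: b b B A  =>  b b B B A   (applied B -> B B)
  Step 7: b b B B A  =>  b b B B B A   (applied B -> B B)
  Step 8: b b B B B A  =>  b b B B B B A   (applied B -> B B)
  Step 9: b b B B B B A  =>  b b b B B B A   (applied B -> b)
  Step 10: b b b B B B A  =>  b b b b B B A   (applied B -> b)
  Step 11: b b b b B B A  =>  b b b b b B A   (applied B -> b)
  Step 12: b b b b b B A  =>  b b b b b B B A   (applied B -> B B)
  Step 13: b b b b b B B A  =>  b b b b b B B B A   (applied B -> B B)
  Step 14: b b b b b B B B A  =>  b b b b b b B B A   (applied B -> b)
  Step 15: b b b b b b B B A  =>  b b b b b b b B A   (applied B -> b)
  Step 16: b b b b b b b B A  =>  b b b b b b b b A   (applied B -> b)
  Step 17: b b b b b b b b A  =>  b b b b b b b b a   (applied A -> a)
Final yield: b b b b b b b b a
Total rewrite steps: 17

17


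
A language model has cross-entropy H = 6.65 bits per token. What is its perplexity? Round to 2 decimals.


Perplexity formula: PP = 2^H
H = 6.65
PP = 2^6.65
Decompose: 2^6.65 = 2^6 * 2^0.65
2^6 = 64, 2^0.65 ~ 1.5691682
PP ~ 64 * 1.5691682 = 100.4267648
Rounded to 2 decimals: 100.43

100.43


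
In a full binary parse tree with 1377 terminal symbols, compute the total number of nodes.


Leaf nodes (terminals): 1377
Internal nodes = n - 1 = 1377 - 1 = 1376
Total = leaves + internal = 1377 + 1376 = 2753

2753


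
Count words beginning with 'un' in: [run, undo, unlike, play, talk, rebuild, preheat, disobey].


Checking each word for prefix 'un':
  'run' -> no (count: 0)
  'undo' -> YES, starts with 'un' (count: 1)
  'unlike' -> YES, starts with 'un' (count: 2)
  'play' -> no (count: 2)
  'talk' -> no (count: 2)
  'rebuild' -> no (count: 2)
  'preheat' -> no (count: 2)
  'disobey' -> no (count: 2)
Total with prefix 'un': 2

2


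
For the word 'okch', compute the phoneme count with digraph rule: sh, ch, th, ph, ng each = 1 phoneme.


Parsing 'okch' greedily, digraphs first:
  'o' -> vowel phoneme (phonemes so far: 1)
  'k' -> consonant phoneme (phonemes so far: 2)
  'ch' -> digraph (1 consonant phoneme) (phonemes so far: 3)
Total phonemes: 3

3


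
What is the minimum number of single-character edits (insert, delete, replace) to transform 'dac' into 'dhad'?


Building DP table for s1='dac' (len 3) and s2='dhad' (len 4):
       d  h  a  d
    0  1  2  3  4
  d 1  0  1  2  3
  a 2  1  1  1  2
  c 3  2  2  2  2
Edit distance = dp[3][4] = 2

2


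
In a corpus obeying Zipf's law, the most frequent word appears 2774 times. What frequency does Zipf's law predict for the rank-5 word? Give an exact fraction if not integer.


Zipf's law: freq(rank) = f1 / rank
f1 = 2774, rank = 5
freq = 2774 / 5
GCD(2774, 5) = 1
Simplified: 2774/5

2774/5


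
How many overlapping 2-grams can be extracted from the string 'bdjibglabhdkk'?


String 'bdjibglabhdkk' has length L = 13.
Number of overlapping n-grams = L - n + 1
Substituting: 13 - 2 + 1 = 12

12


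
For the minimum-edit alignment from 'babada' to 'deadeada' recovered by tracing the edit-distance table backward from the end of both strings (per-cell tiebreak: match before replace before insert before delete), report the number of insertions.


Edit distance = 4. Backtracking from cell (6, 8) with preference match > replace > insert > delete,
then listing the resulting alignment 'babada' -> 'deadeada' left to right:
  Step 1: insert 'd' [insertion #1]
  Step 2: replace b->e
  Step 3: keep 'a'
  Step 4: insert 'd' [insertion #2]
  Step 5: replace b->e
  Step 6: keep 'a'
  Step 7: keep 'd'
  Step 8: keep 'a'
Total insertions: 2

2


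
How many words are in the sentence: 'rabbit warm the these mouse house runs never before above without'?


Counting words by splitting on spaces:
  Word 1: 'rabbit'
  Word 2: 'warm'
  Word 3: 'the'
  Word 4: 'these'
  Word 5: 'mouse'
  Word 6: 'house'
  Word 7: 'runs'
  Word 8: 'never'
  Word 9: 'before'
  Word 10: 'above'
  Word 11: 'without'
Total words: 11

11


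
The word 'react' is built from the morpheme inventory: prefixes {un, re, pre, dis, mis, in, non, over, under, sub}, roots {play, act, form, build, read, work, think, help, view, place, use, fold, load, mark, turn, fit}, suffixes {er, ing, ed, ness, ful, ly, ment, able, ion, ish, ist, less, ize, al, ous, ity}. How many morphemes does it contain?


Segmenting 'react' against the inventory:
  're' -> prefix (morpheme 1)
  'act' -> root (morpheme 2)
Total morphemes: 2

2


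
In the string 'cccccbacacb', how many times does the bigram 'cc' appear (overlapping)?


Scanning 'cccccbacacb' for bigram 'cc':
  Position 0: 'cc' -> MATCH
  Position 1: 'cc' -> MATCH
  Position 2: 'cc' -> MATCH
  Position 3: 'cc' -> MATCH
  Position 4: 'cb' -> no
  Position 5: 'ba' -> no
  Position 6: 'ac' -> no
  Position 7: 'ca' -> no
  Position 8: 'ac' -> no
  Position 9: 'cb' -> no
Total matches: 4

4


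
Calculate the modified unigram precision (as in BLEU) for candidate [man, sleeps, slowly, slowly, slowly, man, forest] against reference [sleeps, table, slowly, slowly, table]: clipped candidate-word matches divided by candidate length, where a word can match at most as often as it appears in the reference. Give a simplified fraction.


Reference word counts: {'sleeps': 1, 'slowly': 2, 'table': 2}
Checking each candidate word (with clipping):
  'man' -> not in reference -> no match (matches: 0)
  'sleeps' -> in reference (ref count 1, used 1/1) -> match (matches: 1)
  'slowly' -> in reference (ref count 2, used 1/2) -> match (matches: 2)
  'slowly' -> in reference (ref count 2, used 2/2) -> match (matches: 3)
  'slowly' -> ref count 2 already used up (2/2) -> clipped, no match (matches: 3)
  'man' -> not in reference -> no match (matches: 3)
  'forest' -> not in reference -> no match (matches: 3)
Clipped matches: 3, Candidate length: 7
Precision = 3/7

3/7


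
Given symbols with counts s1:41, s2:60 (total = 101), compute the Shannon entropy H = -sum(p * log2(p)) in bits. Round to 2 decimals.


Computing entropy H = -sum(p_i * log2(p_i)):
  s1: p = 41/101 = 0.4059, -p*log2(p) = 0.5280
  s2: p = 60/101 = 0.5941, -p*log2(p) = 0.4463
H = sum of terms = 0.9743
Rounded to 2 decimals: 0.97

0.97


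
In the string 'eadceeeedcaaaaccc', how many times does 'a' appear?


Scanning 'eadceeeedcaaaaccc' for 'a':
  Position 1: 'a' -> MATCH (count: 1)
  Position 10: 'a' -> MATCH (count: 2)
  Position 11: 'a' -> MATCH (count: 3)
  Position 12: 'a' -> MATCH (count: 4)
  Position 13: 'a' -> MATCH (count: 5)
Total occurrences of 'a': 5

5


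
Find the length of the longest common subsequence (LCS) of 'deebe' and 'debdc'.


DP table for LCS of 'deebe' and 'debdc':
       d  e  b  d  c
    0  0  0  0  0  0
  d 0  1  1  1  1  1
  e 0  1  2  2  2  2
  e 0  1  2  2  2  2
  b 0  1  2  3  3  3
  e 0  1  2  3  3  3
LCS: 'deb'
LCS length = 3

3


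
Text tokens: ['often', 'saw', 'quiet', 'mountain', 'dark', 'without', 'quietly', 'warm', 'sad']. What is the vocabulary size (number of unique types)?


Listing all tokens and tracking unique types:
  Token 1: 'often' -> NEW (unique so far: 1)
  Token 2: 'saw' -> NEW (unique so far: 2)
  Token 3: 'quiet' -> NEW (unique so far: 3)
  Token 4: 'mountain' -> NEW (unique so far: 4)
  Token 5: 'dark' -> NEW (unique so far: 5)
  Token 6: 'without' -> NEW (unique so far: 6)
  Token 7: 'quietly' -> NEW (unique so far: 7)
  Token 8: 'warm' -> NEW (unique so far: 8)
  Token 9: 'sad' -> NEW (unique so far: 9)
Unique types: ('dark', 'mountain', 'often', 'quiet', 'quietly', 'sad', 'saw', 'warm', 'without')
Vocabulary size: 9

9


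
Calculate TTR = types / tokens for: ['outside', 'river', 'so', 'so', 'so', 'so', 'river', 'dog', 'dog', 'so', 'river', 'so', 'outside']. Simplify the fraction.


Tokens: 13
Unique types: ('dog', 'outside', 'river', 'so') = 4
TTR = 4/13
Already in lowest terms.

4/13


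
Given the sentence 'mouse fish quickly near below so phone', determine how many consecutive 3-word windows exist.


Word trigrams from [7] words:
  Trigram 1: (mouse fish quickly)
  Trigram 2: (fish quickly near)
  Trigram 3: (quickly near below)
  Trigram 4: (near below so)
  Trigram 5: (below so phone)
Total word trigrams: 7 - 2 = 5

5


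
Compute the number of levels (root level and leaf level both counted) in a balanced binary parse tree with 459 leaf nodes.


In a balanced binary tree with n leaves the deepest leaf is ceil(log2(n)) edges below the root,
so counting node levels inclusive of root and leaves gives ceil(log2(n)) + 1 levels.
log2(459) = 8.8424
ceil(8.8424) = 9
levels = 9 + 1 = 10

10


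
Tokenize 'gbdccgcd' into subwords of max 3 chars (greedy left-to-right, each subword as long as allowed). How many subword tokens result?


'gbdccgcd' has 8 characters.
Chunking with max size 3:
  Chunk 1: 'gbd' (positions 0-2)
  Chunk 2: 'ccg' (positions 3-5)
  Chunk 3: 'cd' (positions 6-7)
Total chunks: ceil(8 / 3) = 3

3


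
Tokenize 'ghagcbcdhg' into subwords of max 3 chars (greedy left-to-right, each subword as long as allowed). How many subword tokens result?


'ghagcbcdhg' has 10 characters.
Chunking with max size 3:
  Chunk 1: 'gha' (positions 0-2)
  Chunk 2: 'gcb' (positions 3-5)
  Chunk 3: 'cdh' (positions 6-8)
  Chunk 4: 'g' (positions 9-9)
Total chunks: ceil(10 / 3) = 4

4


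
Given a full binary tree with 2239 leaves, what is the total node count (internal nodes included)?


Leaf nodes (terminals): 2239
Internal nodes = n - 1 = 2239 - 1 = 2238
Total = leaves + internal = 2239 + 2238 = 4477

4477


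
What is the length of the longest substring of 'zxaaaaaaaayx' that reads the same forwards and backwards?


Scanning 'zxaaaaaaaayx' for palindromic substrings.
Substring at positions 2-9: 'aaaaaaaa'.
Check: reverse('aaaaaaaa') = 'aaaaaaaa' -> palindrome confirmed.
Neighbouring characters ('x' / 'y') break symmetry, so it cannot extend further.
No longer palindromic substring exists; longest length = 8

8


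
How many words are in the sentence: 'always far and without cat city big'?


Counting words by splitting on spaces:
  Word 1: 'always'
  Word 2: 'far'
  Word 3: 'and'
  Word 4: 'without'
  Word 5: 'cat'
  Word 6: 'city'
  Word 7: 'big'
Total words: 7

7


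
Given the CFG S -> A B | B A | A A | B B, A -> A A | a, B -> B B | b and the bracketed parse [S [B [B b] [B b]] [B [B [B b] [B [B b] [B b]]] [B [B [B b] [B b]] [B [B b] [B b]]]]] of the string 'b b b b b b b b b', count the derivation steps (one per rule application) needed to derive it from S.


Every bracketed nonterminal node [X ...] in the tree is produced by exactly one rule application.
Reading the tree off as a leftmost derivation:
  Step 1: S  =>  B B   (applied S -> B B)
  Step 2: B B  =>  B B B   (applied B -> B B)
  Step 3: B B B  =>  b B B   (applied B -> b)
  Step 4: b B B  =>  b b B   (applied B -> b)
  Step 5: b b B  =>  b b B B   (applied B -> B B)
  Step 6: b b B B  =>  b b B B B   (applied B -> B B)
  Step 7: b b B B B  =>  b b b B B   (applied B -> b)
  Step 8: b b b B B  =>  b b b B B B   (applied B -> B B)
  Step 9: b b b B B B  =>  b b b b B B   (applied B -> b)
  Step 10: b b b b B B  =>  b b b b b B   (applied B -> b)
  Step 11: b b b b b B  =>  b b b b b B B   (applied B -> B B)
  Step 12: b b b b b B B  =>  b b b b b B B B   (applied B -> B B)
  Step 13: b b b b b B B B  =>  b b b b b b B B   (applied B -> b)
  Step 14: b b b b b b B B  =>  b b b b b b b B   (applied B -> b)
  Step 15: b b b b b b b B  =>  b b b b b b b B B   (applied B -> B B)
  Step 16: b b b b b b b B B  =>  b b b b b b b b B   (applied B -> b)
  Step 17: b b b b b b b b B  =>  b b b b b b b b b   (applied B -> b)
Final yield: b b b b b b b b b
Total rewrite steps: 17

17


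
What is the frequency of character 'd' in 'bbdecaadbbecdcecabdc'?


Scanning 'bbdecaadbbecdcecabdc' for 'd':
  Position 2: 'd' -> MATCH (count: 1)
  Position 7: 'd' -> MATCH (count: 2)
  Position 12: 'd' -> MATCH (count: 3)
  Position 18: 'd' -> MATCH (count: 4)
Total occurrences of 'd': 4

4


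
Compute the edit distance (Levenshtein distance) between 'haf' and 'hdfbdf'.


Building DP table for s1='haf' (len 3) and s2='hdfbdf' (len 6):
       h  d  f  b  d  f
    0  1  2  3  4  5  6
  h 1  0  1  2  3  4  5
  a 2  1  1  2  3  4  5
  f 3  2  2  1  2  3  4
Edit distance = dp[3][6] = 4

4


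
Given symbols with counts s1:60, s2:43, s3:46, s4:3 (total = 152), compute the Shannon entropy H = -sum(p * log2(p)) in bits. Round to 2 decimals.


Computing entropy H = -sum(p_i * log2(p_i)):
  s1: p = 60/152 = 0.3947, -p*log2(p) = 0.5294
  s2: p = 43/152 = 0.2829, -p*log2(p) = 0.5153
  s3: p = 46/152 = 0.3026, -p*log2(p) = 0.5218
  s4: p = 3/152 = 0.0197, -p*log2(p) = 0.1118
H = sum of terms = 1.6783
Rounded to 2 decimals: 1.68

1.68


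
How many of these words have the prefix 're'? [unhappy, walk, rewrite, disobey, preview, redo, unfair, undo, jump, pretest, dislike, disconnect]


Checking each word for prefix 're':
  'unhappy' -> no (count: 0)
  'walk' -> no (count: 0)
  'rewrite' -> YES, starts with 're' (count: 1)
  'disobey' -> no (count: 1)
  'preview' -> no (count: 1)
  'redo' -> YES, starts with 're' (count: 2)
  'unfair' -> no (count: 2)
  'undo' -> no (count: 2)
  'jump' -> no (count: 2)
  'pretest' -> no (count: 2)
  'dislike' -> no (count: 2)
  'disconnect' -> no (count: 2)
Total with prefix 're': 2

2


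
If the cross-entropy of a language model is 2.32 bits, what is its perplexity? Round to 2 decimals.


Perplexity formula: PP = 2^H
H = 2.32
PP = 2^2.32
Decompose: 2^2.32 = 2^2 * 2^0.32
2^2 = 4, 2^0.32 ~ 1.2483305
PP ~ 4 * 1.2483305 = 4.9933220
Rounded to 2 decimals: 4.99

4.99


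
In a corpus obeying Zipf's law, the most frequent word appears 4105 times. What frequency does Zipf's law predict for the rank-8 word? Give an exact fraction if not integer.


Zipf's law: freq(rank) = f1 / rank
f1 = 4105, rank = 8
freq = 4105 / 8
GCD(4105, 8) = 1
Simplified: 4105/8

4105/8


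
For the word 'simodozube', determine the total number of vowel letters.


Scanning each character of 'simodozube':
  Position 1: 's' -> consonant (running count: 0)
  Position 2: 'i' -> vowel (running count: 1)
  Position 3: 'm' -> consonant (running count: 1)
  Position 4: 'o' -> vowel (running count: 2)
  Position 5: 'd' -> consonant (running count: 2)
  Position 6: 'o' -> vowel (running count: 3)
  Position 7: 'z' -> consonant (running count: 3)
  Position 8: 'u' -> vowel (running count: 4)
  Position 9: 'b' -> consonant (running count: 4)
  Position 10: 'e' -> vowel (running count: 5)
Total vowels: 5

5


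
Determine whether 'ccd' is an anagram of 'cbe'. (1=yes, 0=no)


Sort characters of 'ccd': 'ccd'
Sort characters of 'cbe': 'bce'
Sorted forms differ -> they are NOT anagrams
Result: 0

0


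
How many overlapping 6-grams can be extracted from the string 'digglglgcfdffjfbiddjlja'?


String 'digglglgcfdffjfbiddjlja' has length L = 23.
Number of overlapping n-grams = L - n + 1
Substituting: 23 - 6 + 1 = 18

18


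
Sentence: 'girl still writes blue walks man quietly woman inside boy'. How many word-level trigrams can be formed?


Word trigrams from [10] words:
  Trigram 1: (girl still writes)
  Trigram 2: (still writes blue)
  Trigram 3: (writes blue walks)
  Trigram 4: (blue walks man)
  Trigram 5: (walks man quietly)
  Trigram 6: (man quietly woman)
  Trigram 7: (quietly woman inside)
  Trigram 8: (woman inside boy)
Total word trigrams: 10 - 2 = 8

8


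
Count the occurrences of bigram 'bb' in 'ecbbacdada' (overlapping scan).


Scanning 'ecbbacdada' for bigram 'bb':
  Position 0: 'ec' -> no
  Position 1: 'cb' -> no
  Position 2: 'bb' -> MATCH
  Position 3: 'ba' -> no
  Position 4: 'ac' -> no
  Position 5: 'cd' -> no
  Position 6: 'da' -> no
  Position 7: 'ad' -> no
  Position 8: 'da' -> no
Total matches: 1

1


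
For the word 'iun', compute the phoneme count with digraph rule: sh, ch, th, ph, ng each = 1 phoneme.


Parsing 'iun' greedily, digraphs first:
  'i' -> vowel phoneme (phonemes so far: 1)
  'u' -> vowel phoneme (phonemes so far: 2)
  'n' -> consonant phoneme (phonemes so far: 3)
Total phonemes: 3

3


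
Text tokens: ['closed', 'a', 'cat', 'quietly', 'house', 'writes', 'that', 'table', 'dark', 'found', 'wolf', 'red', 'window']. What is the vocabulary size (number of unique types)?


Listing all tokens and tracking unique types:
  Token 1: 'closed' -> NEW (unique so far: 1)
  Token 2: 'a' -> NEW (unique so far: 2)
  Token 3: 'cat' -> NEW (unique so far: 3)
  Token 4: 'quietly' -> NEW (unique so far: 4)
  Token 5: 'house' -> NEW (unique so far: 5)
  Token 6: 'writes' -> NEW (unique so far: 6)
  Token 7: 'that' -> NEW (unique so far: 7)
  Token 8: 'table' -> NEW (unique so far: 8)
  Token 9: 'dark' -> NEW (unique so far: 9)
  Token 10: 'found' -> NEW (unique so far: 10)
  Token 11: 'wolf' -> NEW (unique so far: 11)
  Token 12: 'red' -> NEW (unique so far: 12)
  Token 13: 'window' -> NEW (unique so far: 13)
Unique types: ('a', 'cat', 'closed', 'dark', 'found', 'house', 'quietly', 'red', 'table', 'that', 'window', 'wolf', 'writes')
Vocabulary size: 13

13


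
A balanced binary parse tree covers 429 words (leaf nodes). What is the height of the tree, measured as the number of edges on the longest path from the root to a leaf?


In a balanced binary tree with n leaves the deepest leaf is ceil(log2(n)) edges below the root.
log2(429) = 8.7448
ceil(8.7448) = 9
height (edges) = 9

9


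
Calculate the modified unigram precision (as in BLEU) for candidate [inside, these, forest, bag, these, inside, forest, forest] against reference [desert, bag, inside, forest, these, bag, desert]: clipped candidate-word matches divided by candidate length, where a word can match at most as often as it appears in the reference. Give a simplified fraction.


Reference word counts: {'bag': 2, 'desert': 2, 'forest': 1, 'inside': 1, 'these': 1}
Checking each candidate word (with clipping):
  'inside' -> in reference (ref count 1, used 1/1) -> match (matches: 1)
  'these' -> in reference (ref count 1, used 1/1) -> match (matches: 2)
  'forest' -> in reference (ref count 1, used 1/1) -> match (matches: 3)
  'bag' -> in reference (ref count 2, used 1/2) -> match (matches: 4)
  'these' -> ref count 1 already used up (1/1) -> clipped, no match (matches: 4)
  'inside' -> ref count 1 already used up (1/1) -> clipped, no match (matches: 4)
  'forest' -> ref count 1 already used up (1/1) -> clipped, no match (matches: 4)
  'forest' -> ref count 1 already used up (1/1) -> clipped, no match (matches: 4)
Clipped matches: 4, Candidate length: 8
Precision = 4/8 = 1/2

1/2


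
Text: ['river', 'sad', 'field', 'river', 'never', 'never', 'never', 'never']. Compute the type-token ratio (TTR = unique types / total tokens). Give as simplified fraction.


Tokens: 8
Unique types: ('field', 'never', 'river', 'sad') = 4
TTR = 4/8
Simplify: divide both by 4 -> 1/2
TTR = 1/2

1/2


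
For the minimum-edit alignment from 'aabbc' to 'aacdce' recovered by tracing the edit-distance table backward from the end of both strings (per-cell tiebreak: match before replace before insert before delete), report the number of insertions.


Edit distance = 3. Backtracking from cell (5, 6) with preference match > replace > insert > delete,
then listing the resulting alignment 'aabbc' -> 'aacdce' left to right:
  Step 1: keep 'a'
  Step 2: keep 'a'
  Step 3: replace b->c
  Step 4: replace b->d
  Step 5: keep 'c'
  Step 6: insert 'e' [insertion #1]
Total insertions: 1

1


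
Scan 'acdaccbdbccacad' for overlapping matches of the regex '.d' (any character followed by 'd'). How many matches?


Pattern: .d means any character followed by 'd'.
Scanning 'acdaccbdbccacad' position-by-position:
  Pos 0: window 'ac' -> no
  Pos 1: window 'cd' -> MATCH
  Pos 2: window 'da' -> no
  Pos 3: window 'ac' -> no
  Pos 4: window 'cc' -> no
  Pos 5: window 'cb' -> no
  Pos 6: window 'bd' -> MATCH
  Pos 7: window 'db' -> no
  Pos 8: window 'bc' -> no
  Pos 9: window 'cc' -> no
  Pos 10: window 'ca' -> no
  Pos 11: window 'ac' -> no
  Pos 12: window 'ca' -> no
  Pos 13: window 'ad' -> MATCH
  Pos 14: window 'd' -> no
Total matches: 3

3


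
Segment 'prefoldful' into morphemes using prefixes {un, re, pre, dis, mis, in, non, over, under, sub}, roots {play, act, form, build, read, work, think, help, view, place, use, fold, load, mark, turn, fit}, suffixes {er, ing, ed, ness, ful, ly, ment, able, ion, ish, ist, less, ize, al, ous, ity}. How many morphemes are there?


Segmenting 'prefoldful' against the inventory:
  'pre' -> prefix (morpheme 1)
  'fold' -> root (morpheme 2)
  'ful' -> suffix (morpheme 3)
Total morphemes: 3

3


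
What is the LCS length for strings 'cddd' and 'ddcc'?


DP table for LCS of 'cddd' and 'ddcc':
       d  d  c  c
    0  0  0  0  0
  c 0  0  0  1  1
  d 0  1  1  1  1
  d 0  1  2  2  2
  d 0  1  2  2  2
LCS: 'dd'
LCS length = 2

2


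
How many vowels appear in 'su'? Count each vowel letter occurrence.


Scanning each character of 'su':
  Position 1: 's' -> consonant (running count: 0)
  Position 2: 'u' -> vowel (running count: 1)
Total vowels: 1

1


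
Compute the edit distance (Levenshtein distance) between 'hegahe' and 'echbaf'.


Building DP table for s1='hegahe' (len 6) and s2='echbaf' (len 6):
       e  c  h  b  a  f
    0  1  2  3  4  5  6
  h 1  1  2  2  3  4  5
  e 2  1  2  3  3  4  5
  g 3  2  2  3  4  4  5
  a 4  3  3  3  4  4  5
  h 5  4  4  3  4  5  5
  e 6  5  5  4  4  5  6
Edit distance = dp[6][6] = 6

6


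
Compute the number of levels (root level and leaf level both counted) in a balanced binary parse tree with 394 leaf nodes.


In a balanced binary tree with n leaves the deepest leaf is ceil(log2(n)) edges below the root,
so counting node levels inclusive of root and leaves gives ceil(log2(n)) + 1 levels.
log2(394) = 8.6221
ceil(8.6221) = 9
levels = 9 + 1 = 10

10


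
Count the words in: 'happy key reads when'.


Counting words by splitting on spaces:
  Word 1: 'happy'
  Word 2: 'key'
  Word 3: 'reads'
  Word 4: 'when'
Total words: 4

4


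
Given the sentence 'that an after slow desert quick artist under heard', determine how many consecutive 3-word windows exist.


Word trigrams from [9] words:
  Trigram 1: (that an after)
  Trigram 2: (an after slow)
  Trigram 3: (after slow desert)
  Trigram 4: (slow desert quick)
  Trigram 5: (desert quick artist)
  Trigram 6: (quick artist under)
  Trigram 7: (artist under heard)
Total word trigrams: 9 - 2 = 7

7


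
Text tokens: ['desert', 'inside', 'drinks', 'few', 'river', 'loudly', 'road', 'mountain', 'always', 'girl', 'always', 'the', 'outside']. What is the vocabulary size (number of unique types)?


Listing all tokens and tracking unique types:
  Token 1: 'desert' -> NEW (unique so far: 1)
  Token 2: 'inside' -> NEW (unique so far: 2)
  Token 3: 'drinks' -> NEW (unique so far: 3)
  Token 4: 'few' -> NEW (unique so far: 4)
  Token 5: 'river' -> NEW (unique so far: 5)
  Token 6: 'loudly' -> NEW (unique so far: 6)
  Token 7: 'road' -> NEW (unique so far: 7)
  Token 8: 'mountain' -> NEW (unique so far: 8)
  Token 9: 'always' -> NEW (unique so far: 9)
  Token 10: 'girl' -> NEW (unique so far: 10)
  Token 11: 'always' -> duplicate (unique so far: 10)
  Token 12: 'the' -> NEW (unique so far: 11)
  Token 13: 'outside' -> NEW (unique so far: 12)
Unique types: ('always', 'desert', 'drinks', 'few', 'girl', 'inside', 'loudly', 'mountain', 'outside', 'river', 'road', 'the')
Vocabulary size: 12

12
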